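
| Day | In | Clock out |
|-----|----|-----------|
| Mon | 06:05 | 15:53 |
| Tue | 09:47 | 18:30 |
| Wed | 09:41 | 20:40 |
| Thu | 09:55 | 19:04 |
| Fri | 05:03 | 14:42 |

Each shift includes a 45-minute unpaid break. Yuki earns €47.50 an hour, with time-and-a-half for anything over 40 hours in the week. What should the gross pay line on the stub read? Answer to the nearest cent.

Mon: 06:05–15:53 = 9 h 48 min; less 45 min break → 9 h 3 min
Tue: 09:47–18:30 = 8 h 43 min; less 45 min break → 7 h 58 min
Wed: 09:41–20:40 = 10 h 59 min; less 45 min break → 10 h 14 min
Thu: 09:55–19:04 = 9 h 9 min; less 45 min break → 8 h 24 min
Fri: 05:03–14:42 = 9 h 39 min; less 45 min break → 8 h 54 min
Total worked: 44 h 33 min = 2673 min.
Regular 40 h 0 min = 2400 min at €47.50/h; overtime 4 h 33 min = 273 min at €71.25/h.
Pay = (2400 × €47.50 + 273 × €71.25) ÷ 60 = €2224.19.

€2224.19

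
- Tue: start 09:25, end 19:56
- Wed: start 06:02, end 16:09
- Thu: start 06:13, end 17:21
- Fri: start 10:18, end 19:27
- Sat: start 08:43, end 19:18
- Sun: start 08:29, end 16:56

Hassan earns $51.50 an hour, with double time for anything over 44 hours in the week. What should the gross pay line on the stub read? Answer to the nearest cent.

$3908.85

Tue: 09:25–19:56 = 10 h 31 min
Wed: 06:02–16:09 = 10 h 7 min
Thu: 06:13–17:21 = 11 h 8 min
Fri: 10:18–19:27 = 9 h 9 min
Sat: 08:43–19:18 = 10 h 35 min
Sun: 08:29–16:56 = 8 h 27 min
Total worked: 59 h 57 min = 3597 min.
Regular 44 h 0 min = 2640 min at $51.50/h; overtime 15 h 57 min = 957 min at $103.00/h.
Pay = (2640 × $51.50 + 957 × $103.00) ÷ 60 = $3908.85.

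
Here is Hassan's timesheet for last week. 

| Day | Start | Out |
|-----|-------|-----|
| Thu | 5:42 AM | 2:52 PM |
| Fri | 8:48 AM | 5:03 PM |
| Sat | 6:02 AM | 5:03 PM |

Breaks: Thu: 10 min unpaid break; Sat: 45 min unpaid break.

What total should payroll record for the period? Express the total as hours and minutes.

Thu: 5:42 AM–2:52 PM = 9 h 10 min; less 10 min break → 9 h 0 min
Fri: 8:48 AM–5:03 PM = 8 h 15 min
Sat: 6:02 AM–5:03 PM = 11 h 1 min; less 45 min break → 10 h 16 min
Total: 9 h 0 min + 8 h 15 min + 10 h 16 min = 27 h 31 min.

27 h 31 min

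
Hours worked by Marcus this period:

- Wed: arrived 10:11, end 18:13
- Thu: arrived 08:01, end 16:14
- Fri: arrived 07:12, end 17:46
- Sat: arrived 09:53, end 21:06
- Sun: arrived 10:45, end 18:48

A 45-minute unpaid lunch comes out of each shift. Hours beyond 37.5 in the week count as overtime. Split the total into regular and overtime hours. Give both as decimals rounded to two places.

Wed: 10:11–18:13 = 8 h 2 min; less 45 min break → 7 h 17 min
Thu: 08:01–16:14 = 8 h 13 min; less 45 min break → 7 h 28 min
Fri: 07:12–17:46 = 10 h 34 min; less 45 min break → 9 h 49 min
Sat: 09:53–21:06 = 11 h 13 min; less 45 min break → 10 h 28 min
Sun: 10:45–18:48 = 8 h 3 min; less 45 min break → 7 h 18 min
Total worked: 42 h 20 min = 42.33 h.
Threshold 37.5 h → overtime 4 h 50 min, regular 37 h 30 min.

Regular 37.50 hours, overtime 4.83 hours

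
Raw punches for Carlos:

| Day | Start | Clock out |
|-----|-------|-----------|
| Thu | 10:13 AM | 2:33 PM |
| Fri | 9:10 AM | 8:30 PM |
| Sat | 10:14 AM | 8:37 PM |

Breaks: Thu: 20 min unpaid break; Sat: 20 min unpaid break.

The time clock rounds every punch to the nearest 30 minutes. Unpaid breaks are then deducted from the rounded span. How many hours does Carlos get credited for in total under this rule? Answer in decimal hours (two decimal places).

Thu: in 10:13 AM→10:00 AM, out 2:33 PM→2:30 PM; 4 h 30 min − 20 min = 4 h 10 min
Fri: in 9:10 AM→9:00 AM, out 8:30 PM→8:30 PM; 11 h 30 min
Sat: in 10:14 AM→10:00 AM, out 8:37 PM→8:30 PM; 10 h 30 min − 20 min = 10 h 10 min
Total credited: 25 h 50 min.

25.83 hours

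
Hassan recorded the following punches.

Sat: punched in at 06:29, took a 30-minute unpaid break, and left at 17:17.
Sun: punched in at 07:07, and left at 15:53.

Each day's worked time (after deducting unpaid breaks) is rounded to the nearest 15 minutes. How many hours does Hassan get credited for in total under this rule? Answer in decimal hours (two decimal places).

Sat: 06:29–17:17 = 10 h 48 min − 30 min = 10 h 18 min → rounds to 10 h 15 min
Sun: 07:07–15:53 = 8 h 46 min → rounds to 8 h 45 min
Total credited: 19 h 0 min.

19.00 hours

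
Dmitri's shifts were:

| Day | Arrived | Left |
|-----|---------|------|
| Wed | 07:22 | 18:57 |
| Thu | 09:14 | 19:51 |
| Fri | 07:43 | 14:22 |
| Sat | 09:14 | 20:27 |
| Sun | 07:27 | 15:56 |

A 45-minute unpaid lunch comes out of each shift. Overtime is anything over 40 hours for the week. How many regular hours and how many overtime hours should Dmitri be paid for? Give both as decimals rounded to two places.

Regular 40.00 hours, overtime 4.80 hours

Wed: 07:22–18:57 = 11 h 35 min; less 45 min break → 10 h 50 min
Thu: 09:14–19:51 = 10 h 37 min; less 45 min break → 9 h 52 min
Fri: 07:43–14:22 = 6 h 39 min; less 45 min break → 5 h 54 min
Sat: 09:14–20:27 = 11 h 13 min; less 45 min break → 10 h 28 min
Sun: 07:27–15:56 = 8 h 29 min; less 45 min break → 7 h 44 min
Total worked: 44 h 48 min = 44.80 h.
Threshold 40 h → overtime 4 h 48 min, regular 40 h 0 min.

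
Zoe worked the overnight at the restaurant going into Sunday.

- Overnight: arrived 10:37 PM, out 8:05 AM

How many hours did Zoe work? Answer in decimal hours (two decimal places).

Overnight: 10:37 PM → midnight = 1 h 23 min; midnight → 8:05 AM = 8 h 5 min; span 9 h 28 min

9.47 hours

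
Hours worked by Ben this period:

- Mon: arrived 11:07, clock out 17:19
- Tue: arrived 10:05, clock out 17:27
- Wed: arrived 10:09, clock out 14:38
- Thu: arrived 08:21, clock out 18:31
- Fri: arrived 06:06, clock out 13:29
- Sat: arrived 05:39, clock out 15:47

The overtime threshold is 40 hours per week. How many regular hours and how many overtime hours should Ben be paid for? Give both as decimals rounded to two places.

Mon: 11:07–17:19 = 6 h 12 min
Tue: 10:05–17:27 = 7 h 22 min
Wed: 10:09–14:38 = 4 h 29 min
Thu: 08:21–18:31 = 10 h 10 min
Fri: 06:06–13:29 = 7 h 23 min
Sat: 05:39–15:47 = 10 h 8 min
Total worked: 45 h 44 min = 45.73 h.
Threshold 40 h → overtime 5 h 44 min, regular 40 h 0 min.

Regular 40.00 hours, overtime 5.73 hours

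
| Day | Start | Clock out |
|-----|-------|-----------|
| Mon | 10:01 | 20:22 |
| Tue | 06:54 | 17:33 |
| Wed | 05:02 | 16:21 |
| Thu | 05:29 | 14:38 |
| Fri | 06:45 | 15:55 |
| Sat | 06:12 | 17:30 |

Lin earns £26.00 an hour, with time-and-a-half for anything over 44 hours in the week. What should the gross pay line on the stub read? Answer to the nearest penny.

£1843.40

Mon: 10:01–20:22 = 10 h 21 min
Tue: 06:54–17:33 = 10 h 39 min
Wed: 05:02–16:21 = 11 h 19 min
Thu: 05:29–14:38 = 9 h 9 min
Fri: 06:45–15:55 = 9 h 10 min
Sat: 06:12–17:30 = 11 h 18 min
Total worked: 61 h 56 min = 3716 min.
Regular 44 h 0 min = 2640 min at £26.00/h; overtime 17 h 56 min = 1076 min at £39.00/h.
Pay = (2640 × £26.00 + 1076 × £39.00) ÷ 60 = £1843.40.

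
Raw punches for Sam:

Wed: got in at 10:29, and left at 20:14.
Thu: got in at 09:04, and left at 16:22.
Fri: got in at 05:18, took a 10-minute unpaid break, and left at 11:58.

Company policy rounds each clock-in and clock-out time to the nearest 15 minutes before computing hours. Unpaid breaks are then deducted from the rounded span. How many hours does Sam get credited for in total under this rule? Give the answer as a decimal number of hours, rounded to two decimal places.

Wed: in 10:29→10:30, out 20:14→20:15; 9 h 45 min
Thu: in 09:04→09:00, out 16:22→16:15; 7 h 15 min
Fri: in 05:18→05:15, out 11:58→12:00; 6 h 45 min − 10 min = 6 h 35 min
Total credited: 23 h 35 min.

23.58 hours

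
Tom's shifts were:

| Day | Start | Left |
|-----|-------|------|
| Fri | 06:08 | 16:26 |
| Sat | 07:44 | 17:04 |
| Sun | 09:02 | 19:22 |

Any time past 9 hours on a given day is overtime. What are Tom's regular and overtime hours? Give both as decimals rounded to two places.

Regular 27.00 hours, overtime 2.97 hours

Fri: 06:08–16:26 = 10 h 18 min
Sat: 07:44–17:04 = 9 h 20 min
Sun: 09:02–19:22 = 10 h 20 min
Fri reg 9 h 0 min / OT 1 h 18 min; Sat reg 9 h 0 min / OT 0 h 20 min; Sun reg 9 h 0 min / OT 1 h 20 min.
Totals: regular 27 h 0 min, overtime 2 h 58 min.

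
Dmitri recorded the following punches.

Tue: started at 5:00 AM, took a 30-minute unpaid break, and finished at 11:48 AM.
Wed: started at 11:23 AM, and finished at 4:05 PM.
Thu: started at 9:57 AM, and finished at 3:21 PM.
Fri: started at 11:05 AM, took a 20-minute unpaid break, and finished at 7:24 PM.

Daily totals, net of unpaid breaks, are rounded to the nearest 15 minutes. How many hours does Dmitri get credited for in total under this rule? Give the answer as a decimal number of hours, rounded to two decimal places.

Tue: 5:00 AM–11:48 AM = 6 h 48 min − 30 min = 6 h 18 min → rounds to 6 h 15 min
Wed: 11:23 AM–4:05 PM = 4 h 42 min → rounds to 4 h 45 min
Thu: 9:57 AM–3:21 PM = 5 h 24 min → rounds to 5 h 30 min
Fri: 11:05 AM–7:24 PM = 8 h 19 min − 20 min = 7 h 59 min → rounds to 8 h 0 min
Total credited: 24 h 30 min.

24.50 hours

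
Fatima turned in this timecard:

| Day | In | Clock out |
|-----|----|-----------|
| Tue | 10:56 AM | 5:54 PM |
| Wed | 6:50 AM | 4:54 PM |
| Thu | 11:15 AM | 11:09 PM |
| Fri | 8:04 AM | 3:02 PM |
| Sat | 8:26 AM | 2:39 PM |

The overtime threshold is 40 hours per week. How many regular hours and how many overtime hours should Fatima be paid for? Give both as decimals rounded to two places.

Regular 40.00 hours, overtime 2.12 hours

Tue: 10:56 AM–5:54 PM = 6 h 58 min
Wed: 6:50 AM–4:54 PM = 10 h 4 min
Thu: 11:15 AM–11:09 PM = 11 h 54 min
Fri: 8:04 AM–3:02 PM = 6 h 58 min
Sat: 8:26 AM–2:39 PM = 6 h 13 min
Total worked: 42 h 7 min = 42.12 h.
Threshold 40 h → overtime 2 h 7 min, regular 40 h 0 min.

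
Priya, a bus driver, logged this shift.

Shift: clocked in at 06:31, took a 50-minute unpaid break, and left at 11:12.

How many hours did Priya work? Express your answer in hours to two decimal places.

Shift: 06:31–11:12 = 4 h 41 min; less 50 min break → 3 h 51 min

3.85 hours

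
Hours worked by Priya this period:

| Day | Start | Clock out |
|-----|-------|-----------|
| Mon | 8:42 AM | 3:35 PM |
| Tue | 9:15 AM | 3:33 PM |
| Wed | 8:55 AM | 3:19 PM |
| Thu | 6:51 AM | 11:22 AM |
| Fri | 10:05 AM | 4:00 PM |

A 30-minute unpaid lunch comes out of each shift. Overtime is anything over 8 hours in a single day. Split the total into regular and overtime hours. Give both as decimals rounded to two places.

Mon: 8:42 AM–3:35 PM = 6 h 53 min; less 30 min break → 6 h 23 min
Tue: 9:15 AM–3:33 PM = 6 h 18 min; less 30 min break → 5 h 48 min
Wed: 8:55 AM–3:19 PM = 6 h 24 min; less 30 min break → 5 h 54 min
Thu: 6:51 AM–11:22 AM = 4 h 31 min; less 30 min break → 4 h 1 min
Fri: 10:05 AM–4:00 PM = 5 h 55 min; less 30 min break → 5 h 25 min
Mon reg 6 h 23 min / OT 0 h 0 min; Tue reg 5 h 48 min / OT 0 h 0 min; Wed reg 5 h 54 min / OT 0 h 0 min; Thu reg 4 h 1 min / OT 0 h 0 min; Fri reg 5 h 25 min / OT 0 h 0 min.
Totals: regular 27 h 31 min, overtime 0 h 0 min.

Regular 27.52 hours, overtime 0.00 hours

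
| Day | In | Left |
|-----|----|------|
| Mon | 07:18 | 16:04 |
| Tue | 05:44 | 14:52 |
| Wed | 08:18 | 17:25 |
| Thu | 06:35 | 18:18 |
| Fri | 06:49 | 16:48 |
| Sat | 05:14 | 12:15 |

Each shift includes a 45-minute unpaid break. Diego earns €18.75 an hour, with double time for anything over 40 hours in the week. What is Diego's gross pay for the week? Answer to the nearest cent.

Mon: 07:18–16:04 = 8 h 46 min; less 45 min break → 8 h 1 min
Tue: 05:44–14:52 = 9 h 8 min; less 45 min break → 8 h 23 min
Wed: 08:18–17:25 = 9 h 7 min; less 45 min break → 8 h 22 min
Thu: 06:35–18:18 = 11 h 43 min; less 45 min break → 10 h 58 min
Fri: 06:49–16:48 = 9 h 59 min; less 45 min break → 9 h 14 min
Sat: 05:14–12:15 = 7 h 1 min; less 45 min break → 6 h 16 min
Total worked: 51 h 14 min = 3074 min.
Regular 40 h 0 min = 2400 min at €18.75/h; overtime 11 h 14 min = 674 min at €37.50/h.
Pay = (2400 × €18.75 + 674 × €37.50) ÷ 60 = €1171.25.

€1171.25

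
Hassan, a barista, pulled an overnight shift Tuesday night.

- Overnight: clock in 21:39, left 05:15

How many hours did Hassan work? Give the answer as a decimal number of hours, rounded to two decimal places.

Overnight: 21:39 → midnight = 2 h 21 min; midnight → 05:15 = 5 h 15 min; span 7 h 36 min

7.60 hours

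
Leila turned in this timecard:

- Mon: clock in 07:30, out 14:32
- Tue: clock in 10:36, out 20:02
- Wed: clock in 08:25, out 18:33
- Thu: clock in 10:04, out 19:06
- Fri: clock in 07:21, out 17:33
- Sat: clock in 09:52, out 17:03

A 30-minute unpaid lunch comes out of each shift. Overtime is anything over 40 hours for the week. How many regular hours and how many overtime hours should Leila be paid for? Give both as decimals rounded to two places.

Regular 40.00 hours, overtime 10.02 hours

Mon: 07:30–14:32 = 7 h 2 min; less 30 min break → 6 h 32 min
Tue: 10:36–20:02 = 9 h 26 min; less 30 min break → 8 h 56 min
Wed: 08:25–18:33 = 10 h 8 min; less 30 min break → 9 h 38 min
Thu: 10:04–19:06 = 9 h 2 min; less 30 min break → 8 h 32 min
Fri: 07:21–17:33 = 10 h 12 min; less 30 min break → 9 h 42 min
Sat: 09:52–17:03 = 7 h 11 min; less 30 min break → 6 h 41 min
Total worked: 50 h 1 min = 50.02 h.
Threshold 40 h → overtime 10 h 1 min, regular 40 h 0 min.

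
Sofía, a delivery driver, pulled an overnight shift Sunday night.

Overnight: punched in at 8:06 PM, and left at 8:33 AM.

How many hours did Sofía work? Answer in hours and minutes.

Overnight: 8:06 PM → midnight = 3 h 54 min; midnight → 8:33 AM = 8 h 33 min; span 12 h 27 min

12 h 27 min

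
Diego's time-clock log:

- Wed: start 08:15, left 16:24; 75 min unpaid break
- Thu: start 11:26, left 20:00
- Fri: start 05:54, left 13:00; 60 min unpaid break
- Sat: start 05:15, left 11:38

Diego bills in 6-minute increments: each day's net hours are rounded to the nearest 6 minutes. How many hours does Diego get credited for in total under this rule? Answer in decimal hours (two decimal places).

28.00 hours

Wed: 08:15–16:24 = 8 h 9 min − 75 min = 6 h 54 min → rounds to 6 h 54 min
Thu: 11:26–20:00 = 8 h 34 min → rounds to 8 h 36 min
Fri: 05:54–13:00 = 7 h 6 min − 60 min = 6 h 6 min → rounds to 6 h 6 min
Sat: 05:15–11:38 = 6 h 23 min → rounds to 6 h 24 min
Total credited: 28 h 0 min.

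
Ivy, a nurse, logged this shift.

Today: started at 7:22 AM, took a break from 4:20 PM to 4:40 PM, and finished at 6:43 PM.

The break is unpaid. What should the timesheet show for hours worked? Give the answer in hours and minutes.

Today: 7:22 AM–6:43 PM = 11 h 21 min; less 20 min break → 11 h 1 min

11 h 1 min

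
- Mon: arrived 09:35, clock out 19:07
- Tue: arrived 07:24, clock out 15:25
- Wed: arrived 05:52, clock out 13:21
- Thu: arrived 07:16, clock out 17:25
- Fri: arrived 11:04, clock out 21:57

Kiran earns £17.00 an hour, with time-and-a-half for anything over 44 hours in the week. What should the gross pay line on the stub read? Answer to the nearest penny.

£800.70

Mon: 09:35–19:07 = 9 h 32 min
Tue: 07:24–15:25 = 8 h 1 min
Wed: 05:52–13:21 = 7 h 29 min
Thu: 07:16–17:25 = 10 h 9 min
Fri: 11:04–21:57 = 10 h 53 min
Total worked: 46 h 4 min = 2764 min.
Regular 44 h 0 min = 2640 min at £17.00/h; overtime 2 h 4 min = 124 min at £25.50/h.
Pay = (2640 × £17.00 + 124 × £25.50) ÷ 60 = £800.70.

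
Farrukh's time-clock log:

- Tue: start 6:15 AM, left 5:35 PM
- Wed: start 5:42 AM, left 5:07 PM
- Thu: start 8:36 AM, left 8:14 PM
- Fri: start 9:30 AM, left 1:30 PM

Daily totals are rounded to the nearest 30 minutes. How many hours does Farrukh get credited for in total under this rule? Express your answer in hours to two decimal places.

38.50 hours

Tue: 6:15 AM–5:35 PM = 11 h 20 min → rounds to 11 h 30 min
Wed: 5:42 AM–5:07 PM = 11 h 25 min → rounds to 11 h 30 min
Thu: 8:36 AM–8:14 PM = 11 h 38 min → rounds to 11 h 30 min
Fri: 9:30 AM–1:30 PM = 4 h 0 min → rounds to 4 h 0 min
Total credited: 38 h 30 min.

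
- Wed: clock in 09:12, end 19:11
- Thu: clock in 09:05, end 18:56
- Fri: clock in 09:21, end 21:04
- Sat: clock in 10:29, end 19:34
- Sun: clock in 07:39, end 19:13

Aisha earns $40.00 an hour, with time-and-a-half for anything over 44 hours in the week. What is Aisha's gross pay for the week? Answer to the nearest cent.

Wed: 09:12–19:11 = 9 h 59 min
Thu: 09:05–18:56 = 9 h 51 min
Fri: 09:21–21:04 = 11 h 43 min
Sat: 10:29–19:34 = 9 h 5 min
Sun: 07:39–19:13 = 11 h 34 min
Total worked: 52 h 12 min = 3132 min.
Regular 44 h 0 min = 2640 min at $40.00/h; overtime 8 h 12 min = 492 min at $60.00/h.
Pay = (2640 × $40.00 + 492 × $60.00) ÷ 60 = $2252.00.

$2252.00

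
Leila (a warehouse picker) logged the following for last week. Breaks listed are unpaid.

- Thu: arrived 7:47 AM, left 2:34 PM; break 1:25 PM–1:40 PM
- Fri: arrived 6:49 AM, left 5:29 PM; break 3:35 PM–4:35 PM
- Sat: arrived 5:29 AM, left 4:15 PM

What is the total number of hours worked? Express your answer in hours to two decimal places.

Thu: 7:47 AM–2:34 PM = 6 h 47 min; less 15 min break → 6 h 32 min
Fri: 6:49 AM–5:29 PM = 10 h 40 min; less 60 min break → 9 h 40 min
Sat: 5:29 AM–4:15 PM = 10 h 46 min
Total: 6 h 32 min + 9 h 40 min + 10 h 46 min = 26 h 58 min.

26.97 hours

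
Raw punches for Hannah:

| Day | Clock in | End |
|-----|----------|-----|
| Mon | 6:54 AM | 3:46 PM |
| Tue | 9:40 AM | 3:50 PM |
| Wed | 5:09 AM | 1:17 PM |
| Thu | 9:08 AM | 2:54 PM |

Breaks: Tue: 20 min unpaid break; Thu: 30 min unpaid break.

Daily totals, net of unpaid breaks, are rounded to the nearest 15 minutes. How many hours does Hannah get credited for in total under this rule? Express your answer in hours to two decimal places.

28.00 hours

Mon: 6:54 AM–3:46 PM = 8 h 52 min → rounds to 8 h 45 min
Tue: 9:40 AM–3:50 PM = 6 h 10 min − 20 min = 5 h 50 min → rounds to 5 h 45 min
Wed: 5:09 AM–1:17 PM = 8 h 8 min → rounds to 8 h 15 min
Thu: 9:08 AM–2:54 PM = 5 h 46 min − 30 min = 5 h 16 min → rounds to 5 h 15 min
Total credited: 28 h 0 min.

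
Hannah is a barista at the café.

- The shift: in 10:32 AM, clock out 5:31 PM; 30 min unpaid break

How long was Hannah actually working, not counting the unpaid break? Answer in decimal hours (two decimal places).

6.48 hours

The shift: 10:32 AM–5:31 PM = 6 h 59 min; less 30 min break → 6 h 29 min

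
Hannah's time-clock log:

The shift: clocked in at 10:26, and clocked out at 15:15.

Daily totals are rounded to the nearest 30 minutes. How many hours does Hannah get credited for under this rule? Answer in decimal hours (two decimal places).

The shift: 10:26–15:15 = 4 h 49 min → rounds to 5 h 0 min

5.00 hours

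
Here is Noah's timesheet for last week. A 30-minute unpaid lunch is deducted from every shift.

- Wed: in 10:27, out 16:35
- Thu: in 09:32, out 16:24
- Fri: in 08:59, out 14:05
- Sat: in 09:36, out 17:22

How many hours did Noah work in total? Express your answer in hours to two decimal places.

Wed: 10:27–16:35 = 6 h 8 min; less 30 min break → 5 h 38 min
Thu: 09:32–16:24 = 6 h 52 min; less 30 min break → 6 h 22 min
Fri: 08:59–14:05 = 5 h 6 min; less 30 min break → 4 h 36 min
Sat: 09:36–17:22 = 7 h 46 min; less 30 min break → 7 h 16 min
Total: 5 h 38 min + 6 h 22 min + 4 h 36 min + 7 h 16 min = 23 h 52 min.

23.87 hours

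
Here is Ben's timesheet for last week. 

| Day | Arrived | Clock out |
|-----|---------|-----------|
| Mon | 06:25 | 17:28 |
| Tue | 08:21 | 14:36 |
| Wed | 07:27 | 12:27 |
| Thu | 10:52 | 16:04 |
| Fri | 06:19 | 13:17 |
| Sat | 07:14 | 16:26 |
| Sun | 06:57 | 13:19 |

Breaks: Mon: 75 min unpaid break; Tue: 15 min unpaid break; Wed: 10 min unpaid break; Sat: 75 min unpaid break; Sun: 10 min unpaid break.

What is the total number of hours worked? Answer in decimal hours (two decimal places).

Mon: 06:25–17:28 = 11 h 3 min; less 75 min break → 9 h 48 min
Tue: 08:21–14:36 = 6 h 15 min; less 15 min break → 6 h 0 min
Wed: 07:27–12:27 = 5 h 0 min; less 10 min break → 4 h 50 min
Thu: 10:52–16:04 = 5 h 12 min
Fri: 06:19–13:17 = 6 h 58 min
Sat: 07:14–16:26 = 9 h 12 min; less 75 min break → 7 h 57 min
Sun: 06:57–13:19 = 6 h 22 min; less 10 min break → 6 h 12 min
Total: 9 h 48 min + 6 h 0 min + 4 h 50 min + 5 h 12 min + 6 h 58 min + 7 h 57 min + 6 h 12 min = 46 h 57 min.

46.95 hours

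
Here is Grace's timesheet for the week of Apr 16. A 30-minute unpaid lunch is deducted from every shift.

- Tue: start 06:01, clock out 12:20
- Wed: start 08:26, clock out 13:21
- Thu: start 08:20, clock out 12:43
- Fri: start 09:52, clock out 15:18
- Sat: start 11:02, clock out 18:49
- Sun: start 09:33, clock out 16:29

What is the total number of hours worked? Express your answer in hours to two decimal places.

32.77 hours

Tue: 06:01–12:20 = 6 h 19 min; less 30 min break → 5 h 49 min
Wed: 08:26–13:21 = 4 h 55 min; less 30 min break → 4 h 25 min
Thu: 08:20–12:43 = 4 h 23 min; less 30 min break → 3 h 53 min
Fri: 09:52–15:18 = 5 h 26 min; less 30 min break → 4 h 56 min
Sat: 11:02–18:49 = 7 h 47 min; less 30 min break → 7 h 17 min
Sun: 09:33–16:29 = 6 h 56 min; less 30 min break → 6 h 26 min
Total: 5 h 49 min + 4 h 25 min + 3 h 53 min + 4 h 56 min + 7 h 17 min + 6 h 26 min = 32 h 46 min.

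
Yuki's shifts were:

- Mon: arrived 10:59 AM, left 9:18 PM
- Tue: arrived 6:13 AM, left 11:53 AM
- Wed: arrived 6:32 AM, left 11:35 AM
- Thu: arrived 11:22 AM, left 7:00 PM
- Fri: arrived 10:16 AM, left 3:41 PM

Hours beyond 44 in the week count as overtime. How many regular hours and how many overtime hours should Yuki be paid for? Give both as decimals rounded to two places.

Mon: 10:59 AM–9:18 PM = 10 h 19 min
Tue: 6:13 AM–11:53 AM = 5 h 40 min
Wed: 6:32 AM–11:35 AM = 5 h 3 min
Thu: 11:22 AM–7:00 PM = 7 h 38 min
Fri: 10:16 AM–3:41 PM = 5 h 25 min
Total worked: 34 h 5 min = 34.08 h.
Threshold 44 h → overtime 0 h 0 min, regular 34 h 5 min.

Regular 34.08 hours, overtime 0.00 hours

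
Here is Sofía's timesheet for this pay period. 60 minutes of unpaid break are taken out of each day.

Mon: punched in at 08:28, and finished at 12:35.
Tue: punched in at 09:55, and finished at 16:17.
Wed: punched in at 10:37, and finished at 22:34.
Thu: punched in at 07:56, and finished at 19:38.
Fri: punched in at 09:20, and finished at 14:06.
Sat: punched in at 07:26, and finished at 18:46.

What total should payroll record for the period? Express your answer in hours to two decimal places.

Mon: 08:28–12:35 = 4 h 7 min; less 60 min break → 3 h 7 min
Tue: 09:55–16:17 = 6 h 22 min; less 60 min break → 5 h 22 min
Wed: 10:37–22:34 = 11 h 57 min; less 60 min break → 10 h 57 min
Thu: 07:56–19:38 = 11 h 42 min; less 60 min break → 10 h 42 min
Fri: 09:20–14:06 = 4 h 46 min; less 60 min break → 3 h 46 min
Sat: 07:26–18:46 = 11 h 20 min; less 60 min break → 10 h 20 min
Total: 3 h 7 min + 5 h 22 min + 10 h 57 min + 10 h 42 min + 3 h 46 min + 10 h 20 min = 44 h 14 min.

44.23 hours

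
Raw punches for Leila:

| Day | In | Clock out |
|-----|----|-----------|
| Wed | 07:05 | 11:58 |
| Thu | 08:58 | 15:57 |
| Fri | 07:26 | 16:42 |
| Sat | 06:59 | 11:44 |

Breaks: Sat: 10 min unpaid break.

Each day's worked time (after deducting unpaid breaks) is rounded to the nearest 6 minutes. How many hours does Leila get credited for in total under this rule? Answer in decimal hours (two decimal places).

25.80 hours

Wed: 07:05–11:58 = 4 h 53 min → rounds to 4 h 54 min
Thu: 08:58–15:57 = 6 h 59 min → rounds to 7 h 0 min
Fri: 07:26–16:42 = 9 h 16 min → rounds to 9 h 18 min
Sat: 06:59–11:44 = 4 h 45 min − 10 min = 4 h 35 min → rounds to 4 h 36 min
Total credited: 25 h 48 min.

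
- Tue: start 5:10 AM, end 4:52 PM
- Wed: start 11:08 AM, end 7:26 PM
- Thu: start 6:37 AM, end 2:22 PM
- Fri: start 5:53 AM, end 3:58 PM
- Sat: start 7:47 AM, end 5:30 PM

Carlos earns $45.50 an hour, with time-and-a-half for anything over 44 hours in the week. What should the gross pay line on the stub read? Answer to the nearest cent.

$2244.29

Tue: 5:10 AM–4:52 PM = 11 h 42 min
Wed: 11:08 AM–7:26 PM = 8 h 18 min
Thu: 6:37 AM–2:22 PM = 7 h 45 min
Fri: 5:53 AM–3:58 PM = 10 h 5 min
Sat: 7:47 AM–5:30 PM = 9 h 43 min
Total worked: 47 h 33 min = 2853 min.
Regular 44 h 0 min = 2640 min at $45.50/h; overtime 3 h 33 min = 213 min at $68.25/h.
Pay = (2640 × $45.50 + 213 × $68.25) ÷ 60 = $2244.29.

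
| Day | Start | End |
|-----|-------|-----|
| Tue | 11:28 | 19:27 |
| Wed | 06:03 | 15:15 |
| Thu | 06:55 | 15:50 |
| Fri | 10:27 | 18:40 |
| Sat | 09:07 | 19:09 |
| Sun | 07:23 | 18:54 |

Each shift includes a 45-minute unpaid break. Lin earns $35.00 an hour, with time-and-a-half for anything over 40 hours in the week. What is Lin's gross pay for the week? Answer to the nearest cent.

$1996.75

Tue: 11:28–19:27 = 7 h 59 min; less 45 min break → 7 h 14 min
Wed: 06:03–15:15 = 9 h 12 min; less 45 min break → 8 h 27 min
Thu: 06:55–15:50 = 8 h 55 min; less 45 min break → 8 h 10 min
Fri: 10:27–18:40 = 8 h 13 min; less 45 min break → 7 h 28 min
Sat: 09:07–19:09 = 10 h 2 min; less 45 min break → 9 h 17 min
Sun: 07:23–18:54 = 11 h 31 min; less 45 min break → 10 h 46 min
Total worked: 51 h 22 min = 3082 min.
Regular 40 h 0 min = 2400 min at $35.00/h; overtime 11 h 22 min = 682 min at $52.50/h.
Pay = (2400 × $35.00 + 682 × $52.50) ÷ 60 = $1996.75.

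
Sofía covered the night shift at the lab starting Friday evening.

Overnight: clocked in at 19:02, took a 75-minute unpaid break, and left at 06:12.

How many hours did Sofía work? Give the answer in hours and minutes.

Overnight: 19:02 → midnight = 4 h 58 min; midnight → 06:12 = 6 h 12 min; span 11 h 10 min; less 75 min break → 9 h 55 min

9 h 55 min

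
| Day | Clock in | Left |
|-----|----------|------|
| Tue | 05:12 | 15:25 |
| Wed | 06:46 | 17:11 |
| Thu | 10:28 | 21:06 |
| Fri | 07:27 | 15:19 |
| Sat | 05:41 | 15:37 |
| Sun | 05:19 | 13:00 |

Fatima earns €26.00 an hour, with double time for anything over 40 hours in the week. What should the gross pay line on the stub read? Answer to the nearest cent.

€1911.00

Tue: 05:12–15:25 = 10 h 13 min
Wed: 06:46–17:11 = 10 h 25 min
Thu: 10:28–21:06 = 10 h 38 min
Fri: 07:27–15:19 = 7 h 52 min
Sat: 05:41–15:37 = 9 h 56 min
Sun: 05:19–13:00 = 7 h 41 min
Total worked: 56 h 45 min = 3405 min.
Regular 40 h 0 min = 2400 min at €26.00/h; overtime 16 h 45 min = 1005 min at €52.00/h.
Pay = (2400 × €26.00 + 1005 × €52.00) ÷ 60 = €1911.00.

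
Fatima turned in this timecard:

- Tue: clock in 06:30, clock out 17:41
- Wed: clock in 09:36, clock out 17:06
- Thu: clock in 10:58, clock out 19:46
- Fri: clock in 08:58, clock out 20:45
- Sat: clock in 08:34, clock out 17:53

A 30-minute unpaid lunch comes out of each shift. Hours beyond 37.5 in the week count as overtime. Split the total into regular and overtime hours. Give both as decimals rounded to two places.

Regular 37.50 hours, overtime 8.58 hours

Tue: 06:30–17:41 = 11 h 11 min; less 30 min break → 10 h 41 min
Wed: 09:36–17:06 = 7 h 30 min; less 30 min break → 7 h 0 min
Thu: 10:58–19:46 = 8 h 48 min; less 30 min break → 8 h 18 min
Fri: 08:58–20:45 = 11 h 47 min; less 30 min break → 11 h 17 min
Sat: 08:34–17:53 = 9 h 19 min; less 30 min break → 8 h 49 min
Total worked: 46 h 5 min = 46.08 h.
Threshold 37.5 h → overtime 8 h 35 min, regular 37 h 30 min.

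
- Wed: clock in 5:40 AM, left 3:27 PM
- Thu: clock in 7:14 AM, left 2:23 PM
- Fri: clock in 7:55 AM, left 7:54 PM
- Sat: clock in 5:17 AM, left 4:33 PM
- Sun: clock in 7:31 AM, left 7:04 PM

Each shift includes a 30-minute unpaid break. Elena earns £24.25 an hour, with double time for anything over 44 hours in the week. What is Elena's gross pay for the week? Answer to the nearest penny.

£1320.82

Wed: 5:40 AM–3:27 PM = 9 h 47 min; less 30 min break → 9 h 17 min
Thu: 7:14 AM–2:23 PM = 7 h 9 min; less 30 min break → 6 h 39 min
Fri: 7:55 AM–7:54 PM = 11 h 59 min; less 30 min break → 11 h 29 min
Sat: 5:17 AM–4:33 PM = 11 h 16 min; less 30 min break → 10 h 46 min
Sun: 7:31 AM–7:04 PM = 11 h 33 min; less 30 min break → 11 h 3 min
Total worked: 49 h 14 min = 2954 min.
Regular 44 h 0 min = 2640 min at £24.25/h; overtime 5 h 14 min = 314 min at £48.50/h.
Pay = (2640 × £24.25 + 314 × £48.50) ÷ 60 = £1320.82.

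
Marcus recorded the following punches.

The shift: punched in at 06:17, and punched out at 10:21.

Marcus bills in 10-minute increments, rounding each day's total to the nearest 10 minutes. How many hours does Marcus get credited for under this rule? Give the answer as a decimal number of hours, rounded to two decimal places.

4.00 hours

The shift: 06:17–10:21 = 4 h 4 min → rounds to 4 h 0 min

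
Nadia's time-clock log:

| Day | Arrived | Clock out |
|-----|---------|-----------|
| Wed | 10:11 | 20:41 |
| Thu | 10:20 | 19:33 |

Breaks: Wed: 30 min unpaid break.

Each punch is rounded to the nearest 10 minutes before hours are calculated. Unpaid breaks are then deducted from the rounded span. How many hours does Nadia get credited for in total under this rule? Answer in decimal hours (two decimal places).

Wed: in 10:11→10:10, out 20:41→20:40; 10 h 30 min − 30 min = 10 h 0 min
Thu: in 10:20→10:20, out 19:33→19:30; 9 h 10 min
Total credited: 19 h 10 min.

19.17 hours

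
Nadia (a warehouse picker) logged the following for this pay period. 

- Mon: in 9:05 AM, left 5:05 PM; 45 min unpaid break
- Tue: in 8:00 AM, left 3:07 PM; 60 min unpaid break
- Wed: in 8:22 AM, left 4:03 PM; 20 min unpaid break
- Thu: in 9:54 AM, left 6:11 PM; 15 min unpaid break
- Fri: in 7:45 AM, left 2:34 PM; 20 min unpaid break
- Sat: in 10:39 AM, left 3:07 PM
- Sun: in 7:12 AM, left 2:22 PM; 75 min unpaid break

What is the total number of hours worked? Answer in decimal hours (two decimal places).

Mon: 9:05 AM–5:05 PM = 8 h 0 min; less 45 min break → 7 h 15 min
Tue: 8:00 AM–3:07 PM = 7 h 7 min; less 60 min break → 6 h 7 min
Wed: 8:22 AM–4:03 PM = 7 h 41 min; less 20 min break → 7 h 21 min
Thu: 9:54 AM–6:11 PM = 8 h 17 min; less 15 min break → 8 h 2 min
Fri: 7:45 AM–2:34 PM = 6 h 49 min; less 20 min break → 6 h 29 min
Sat: 10:39 AM–3:07 PM = 4 h 28 min
Sun: 7:12 AM–2:22 PM = 7 h 10 min; less 75 min break → 5 h 55 min
Total: 7 h 15 min + 6 h 7 min + 7 h 21 min + 8 h 2 min + 6 h 29 min + 4 h 28 min + 5 h 55 min = 45 h 37 min.

45.62 hours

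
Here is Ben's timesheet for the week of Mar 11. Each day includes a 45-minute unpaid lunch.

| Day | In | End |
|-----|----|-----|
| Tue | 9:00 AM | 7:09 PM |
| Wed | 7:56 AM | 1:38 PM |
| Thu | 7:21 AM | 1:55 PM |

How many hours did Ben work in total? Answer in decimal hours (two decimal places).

20.17 hours

Tue: 9:00 AM–7:09 PM = 10 h 9 min; less 45 min break → 9 h 24 min
Wed: 7:56 AM–1:38 PM = 5 h 42 min; less 45 min break → 4 h 57 min
Thu: 7:21 AM–1:55 PM = 6 h 34 min; less 45 min break → 5 h 49 min
Total: 9 h 24 min + 4 h 57 min + 5 h 49 min = 20 h 10 min.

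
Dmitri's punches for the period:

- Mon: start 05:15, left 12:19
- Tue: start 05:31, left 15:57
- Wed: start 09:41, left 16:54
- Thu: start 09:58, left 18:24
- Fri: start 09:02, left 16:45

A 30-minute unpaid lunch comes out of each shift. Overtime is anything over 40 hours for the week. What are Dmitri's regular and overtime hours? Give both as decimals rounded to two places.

Mon: 05:15–12:19 = 7 h 4 min; less 30 min break → 6 h 34 min
Tue: 05:31–15:57 = 10 h 26 min; less 30 min break → 9 h 56 min
Wed: 09:41–16:54 = 7 h 13 min; less 30 min break → 6 h 43 min
Thu: 09:58–18:24 = 8 h 26 min; less 30 min break → 7 h 56 min
Fri: 09:02–16:45 = 7 h 43 min; less 30 min break → 7 h 13 min
Total worked: 38 h 22 min = 38.37 h.
Threshold 40 h → overtime 0 h 0 min, regular 38 h 22 min.

Regular 38.37 hours, overtime 0.00 hours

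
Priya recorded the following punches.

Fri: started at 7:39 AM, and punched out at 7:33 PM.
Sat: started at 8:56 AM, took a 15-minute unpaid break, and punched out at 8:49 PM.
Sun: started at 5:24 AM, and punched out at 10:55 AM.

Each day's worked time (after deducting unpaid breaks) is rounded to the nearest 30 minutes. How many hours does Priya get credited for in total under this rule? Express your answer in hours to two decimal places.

29.00 hours

Fri: 7:39 AM–7:33 PM = 11 h 54 min → rounds to 12 h 0 min
Sat: 8:56 AM–8:49 PM = 11 h 53 min − 15 min = 11 h 38 min → rounds to 11 h 30 min
Sun: 5:24 AM–10:55 AM = 5 h 31 min → rounds to 5 h 30 min
Total credited: 29 h 0 min.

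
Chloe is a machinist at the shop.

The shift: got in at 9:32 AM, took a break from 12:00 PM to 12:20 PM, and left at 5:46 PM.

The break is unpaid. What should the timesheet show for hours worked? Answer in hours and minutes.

7 h 54 min

The shift: 9:32 AM–5:46 PM = 8 h 14 min; less 20 min break → 7 h 54 min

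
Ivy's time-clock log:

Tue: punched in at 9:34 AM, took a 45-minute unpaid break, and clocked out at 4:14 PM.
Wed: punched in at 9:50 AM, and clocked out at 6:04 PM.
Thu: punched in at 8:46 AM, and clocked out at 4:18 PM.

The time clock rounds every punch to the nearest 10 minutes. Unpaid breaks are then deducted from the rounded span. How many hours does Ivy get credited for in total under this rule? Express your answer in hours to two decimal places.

21.58 hours

Tue: in 9:34 AM→9:30 AM, out 4:14 PM→4:10 PM; 6 h 40 min − 45 min = 5 h 55 min
Wed: in 9:50 AM→9:50 AM, out 6:04 PM→6:00 PM; 8 h 10 min
Thu: in 8:46 AM→8:50 AM, out 4:18 PM→4:20 PM; 7 h 30 min
Total credited: 21 h 35 min.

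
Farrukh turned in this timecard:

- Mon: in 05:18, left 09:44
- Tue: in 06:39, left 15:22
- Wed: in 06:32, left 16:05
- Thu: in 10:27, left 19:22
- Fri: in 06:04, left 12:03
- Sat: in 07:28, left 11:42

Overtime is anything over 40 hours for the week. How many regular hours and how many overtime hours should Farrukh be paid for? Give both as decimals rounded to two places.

Mon: 05:18–09:44 = 4 h 26 min
Tue: 06:39–15:22 = 8 h 43 min
Wed: 06:32–16:05 = 9 h 33 min
Thu: 10:27–19:22 = 8 h 55 min
Fri: 06:04–12:03 = 5 h 59 min
Sat: 07:28–11:42 = 4 h 14 min
Total worked: 41 h 50 min = 41.83 h.
Threshold 40 h → overtime 1 h 50 min, regular 40 h 0 min.

Regular 40.00 hours, overtime 1.83 hours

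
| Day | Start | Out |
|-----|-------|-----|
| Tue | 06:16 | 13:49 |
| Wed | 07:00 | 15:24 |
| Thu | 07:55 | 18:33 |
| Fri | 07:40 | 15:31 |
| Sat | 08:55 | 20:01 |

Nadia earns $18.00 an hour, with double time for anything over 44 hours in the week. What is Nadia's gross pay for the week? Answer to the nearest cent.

$847.20

Tue: 06:16–13:49 = 7 h 33 min
Wed: 07:00–15:24 = 8 h 24 min
Thu: 07:55–18:33 = 10 h 38 min
Fri: 07:40–15:31 = 7 h 51 min
Sat: 08:55–20:01 = 11 h 6 min
Total worked: 45 h 32 min = 2732 min.
Regular 44 h 0 min = 2640 min at $18.00/h; overtime 1 h 32 min = 92 min at $36.00/h.
Pay = (2640 × $18.00 + 92 × $36.00) ÷ 60 = $847.20.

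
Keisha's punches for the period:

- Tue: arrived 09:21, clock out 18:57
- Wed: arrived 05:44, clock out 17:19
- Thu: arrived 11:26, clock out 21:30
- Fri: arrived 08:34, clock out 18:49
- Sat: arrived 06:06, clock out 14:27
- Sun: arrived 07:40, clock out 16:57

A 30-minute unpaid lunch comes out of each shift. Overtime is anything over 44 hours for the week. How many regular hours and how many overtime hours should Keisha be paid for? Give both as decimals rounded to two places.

Regular 44.00 hours, overtime 12.13 hours

Tue: 09:21–18:57 = 9 h 36 min; less 30 min break → 9 h 6 min
Wed: 05:44–17:19 = 11 h 35 min; less 30 min break → 11 h 5 min
Thu: 11:26–21:30 = 10 h 4 min; less 30 min break → 9 h 34 min
Fri: 08:34–18:49 = 10 h 15 min; less 30 min break → 9 h 45 min
Sat: 06:06–14:27 = 8 h 21 min; less 30 min break → 7 h 51 min
Sun: 07:40–16:57 = 9 h 17 min; less 30 min break → 8 h 47 min
Total worked: 56 h 8 min = 56.13 h.
Threshold 44 h → overtime 12 h 8 min, regular 44 h 0 min.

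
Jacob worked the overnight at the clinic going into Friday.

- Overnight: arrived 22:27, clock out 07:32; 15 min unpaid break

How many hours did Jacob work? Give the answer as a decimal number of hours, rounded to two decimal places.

Overnight: 22:27 → midnight = 1 h 33 min; midnight → 07:32 = 7 h 32 min; span 9 h 5 min; less 15 min break → 8 h 50 min

8.83 hours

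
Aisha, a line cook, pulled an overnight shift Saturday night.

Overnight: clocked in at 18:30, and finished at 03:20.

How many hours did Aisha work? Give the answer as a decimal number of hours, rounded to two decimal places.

Overnight: 18:30 → midnight = 5 h 30 min; midnight → 03:20 = 3 h 20 min; span 8 h 50 min

8.83 hours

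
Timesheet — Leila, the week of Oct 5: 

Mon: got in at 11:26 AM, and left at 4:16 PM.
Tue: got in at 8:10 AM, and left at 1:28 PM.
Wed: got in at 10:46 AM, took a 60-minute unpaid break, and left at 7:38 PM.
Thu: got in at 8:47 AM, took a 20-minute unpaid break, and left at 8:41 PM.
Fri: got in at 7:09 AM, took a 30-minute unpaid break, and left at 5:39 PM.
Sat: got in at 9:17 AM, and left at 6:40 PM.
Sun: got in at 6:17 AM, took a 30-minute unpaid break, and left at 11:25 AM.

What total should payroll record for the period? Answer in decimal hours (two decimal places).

53.58 hours

Mon: 11:26 AM–4:16 PM = 4 h 50 min
Tue: 8:10 AM–1:28 PM = 5 h 18 min
Wed: 10:46 AM–7:38 PM = 8 h 52 min; less 60 min break → 7 h 52 min
Thu: 8:47 AM–8:41 PM = 11 h 54 min; less 20 min break → 11 h 34 min
Fri: 7:09 AM–5:39 PM = 10 h 30 min; less 30 min break → 10 h 0 min
Sat: 9:17 AM–6:40 PM = 9 h 23 min
Sun: 6:17 AM–11:25 AM = 5 h 8 min; less 30 min break → 4 h 38 min
Total: 4 h 50 min + 5 h 18 min + 7 h 52 min + 11 h 34 min + 10 h 0 min + 9 h 23 min + 4 h 38 min = 53 h 35 min.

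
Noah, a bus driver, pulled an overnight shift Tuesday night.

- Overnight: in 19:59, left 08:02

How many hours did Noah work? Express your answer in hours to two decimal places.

12.05 hours

Overnight: 19:59 → midnight = 4 h 1 min; midnight → 08:02 = 8 h 2 min; span 12 h 3 min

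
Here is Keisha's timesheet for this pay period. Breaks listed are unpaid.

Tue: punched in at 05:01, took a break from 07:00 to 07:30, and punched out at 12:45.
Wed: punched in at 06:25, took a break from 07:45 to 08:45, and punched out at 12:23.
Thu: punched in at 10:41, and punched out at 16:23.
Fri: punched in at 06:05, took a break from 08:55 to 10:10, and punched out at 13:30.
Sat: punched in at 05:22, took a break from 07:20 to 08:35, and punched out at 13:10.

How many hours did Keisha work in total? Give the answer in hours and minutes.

30 h 37 min

Tue: 05:01–12:45 = 7 h 44 min; less 30 min break → 7 h 14 min
Wed: 06:25–12:23 = 5 h 58 min; less 60 min break → 4 h 58 min
Thu: 10:41–16:23 = 5 h 42 min
Fri: 06:05–13:30 = 7 h 25 min; less 75 min break → 6 h 10 min
Sat: 05:22–13:10 = 7 h 48 min; less 75 min break → 6 h 33 min
Total: 7 h 14 min + 4 h 58 min + 5 h 42 min + 6 h 10 min + 6 h 33 min = 30 h 37 min.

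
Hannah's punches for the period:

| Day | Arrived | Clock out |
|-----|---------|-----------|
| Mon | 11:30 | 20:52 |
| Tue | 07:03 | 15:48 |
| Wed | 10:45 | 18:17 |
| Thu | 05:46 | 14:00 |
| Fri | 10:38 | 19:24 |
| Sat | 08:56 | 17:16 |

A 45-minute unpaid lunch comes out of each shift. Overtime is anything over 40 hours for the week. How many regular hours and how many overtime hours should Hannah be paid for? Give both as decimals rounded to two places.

Mon: 11:30–20:52 = 9 h 22 min; less 45 min break → 8 h 37 min
Tue: 07:03–15:48 = 8 h 45 min; less 45 min break → 8 h 0 min
Wed: 10:45–18:17 = 7 h 32 min; less 45 min break → 6 h 47 min
Thu: 05:46–14:00 = 8 h 14 min; less 45 min break → 7 h 29 min
Fri: 10:38–19:24 = 8 h 46 min; less 45 min break → 8 h 1 min
Sat: 08:56–17:16 = 8 h 20 min; less 45 min break → 7 h 35 min
Total worked: 46 h 29 min = 46.48 h.
Threshold 40 h → overtime 6 h 29 min, regular 40 h 0 min.

Regular 40.00 hours, overtime 6.48 hours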